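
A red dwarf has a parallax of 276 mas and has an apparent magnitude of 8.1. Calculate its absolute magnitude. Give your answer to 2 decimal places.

p = 276 mas = 0.276″ → d = 1/p = 3.623 pc
5 log₁₀(d/10 pc) = 5 log₁₀(3.623) − 5 = -2.205
M = m − 5 log₁₀(d/10) = 8.1 + 2.205 = 10.305

M ≈ 10.30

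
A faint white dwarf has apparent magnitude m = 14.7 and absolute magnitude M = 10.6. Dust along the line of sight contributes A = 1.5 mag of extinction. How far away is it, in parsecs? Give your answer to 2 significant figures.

d ≈ 33 pc

m − M = 5 log₁₀(d/10 pc) + A  ⇒  14.7 − (10.6) − 1.5 = 5 log₁₀(d/10)
2.600 = 5 log₁₀(d/10)
log₁₀ d = (m − M − A)/5 + 1 = 1.5200
d = 10^1.5200 = 33.11 pc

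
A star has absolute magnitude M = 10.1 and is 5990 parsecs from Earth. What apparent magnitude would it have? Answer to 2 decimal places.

m = M + 5 log₁₀ d − 5 = 10.1 + 5·3.7774 − 5 = 23.987

m ≈ 23.99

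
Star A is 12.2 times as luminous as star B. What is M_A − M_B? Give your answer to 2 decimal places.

M_A − M_B ≈ -2.72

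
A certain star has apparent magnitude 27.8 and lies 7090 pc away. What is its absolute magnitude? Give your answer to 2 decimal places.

5 log₁₀(d/10 pc) = 5 log₁₀(7090) − 5 = 14.253
M = m − 5 log₁₀(d/10) = 27.8 − 14.253 = 13.547

M ≈ 13.55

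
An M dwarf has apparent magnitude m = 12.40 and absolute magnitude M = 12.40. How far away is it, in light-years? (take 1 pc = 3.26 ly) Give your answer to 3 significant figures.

d ≈ 32.6 ly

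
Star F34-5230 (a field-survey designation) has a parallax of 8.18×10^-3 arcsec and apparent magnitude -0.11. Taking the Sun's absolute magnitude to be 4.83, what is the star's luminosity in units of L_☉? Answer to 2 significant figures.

L/L_☉ ≈ 14000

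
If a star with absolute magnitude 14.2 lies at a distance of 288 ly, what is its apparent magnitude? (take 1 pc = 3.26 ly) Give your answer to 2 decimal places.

m ≈ 18.93

d = 288 ly / 3.26 = 88.34 pc
m = M + 5 log₁₀ d − 5 = 14.2 + 5·1.9462 − 5 = 18.931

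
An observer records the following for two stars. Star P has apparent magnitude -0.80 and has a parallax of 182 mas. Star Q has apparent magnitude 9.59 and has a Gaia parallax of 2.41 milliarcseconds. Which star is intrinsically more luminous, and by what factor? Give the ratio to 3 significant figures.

Star P is more luminous, by a factor of 2.51.

Star P: p = 182 mas = 0.182″ → d = 1/p = 5.495 pc
Star P: M = m − 5 log₁₀ d + 5 = -0.80 − 5·0.7399 + 5 = 0.500
Star Q: p = 2.41 mas = 2.41×10^-3″ → d = 1/p = 414.9 pc
Star Q: M = m − 5 log₁₀ d + 5 = 9.59 − 5·2.6180 + 5 = 1.500
ΔM = M_P − M_Q = 0.500 − (1.500) = -1.000; smaller M is more luminous → Star P.
L ratio = 10^(0.4 |ΔM|) = 10^0.400 = 2.511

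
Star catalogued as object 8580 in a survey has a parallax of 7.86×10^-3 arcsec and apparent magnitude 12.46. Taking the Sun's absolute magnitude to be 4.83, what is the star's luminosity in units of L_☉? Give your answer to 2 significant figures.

L/L_☉ ≈ 0.14

d = 1/p = 1/7.86×10^-3″ = 127.2 pc
M = m − 5 log₁₀ d + 5 = 12.46 − 5·2.1046 + 5 = 6.937
M − M_☉ = 6.937 − 4.83 = 2.107
L/L_☉ = 10^(−0.4 × 2.107) = 0.1436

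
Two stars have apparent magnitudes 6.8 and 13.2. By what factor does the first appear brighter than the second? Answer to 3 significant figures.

Δm = 6.8 − (13.2) = -6.4
Flux ratio = 10^(−0.4 Δm) = 10^(−0.4 × -6.4) = 10^2.560 = 363.1

363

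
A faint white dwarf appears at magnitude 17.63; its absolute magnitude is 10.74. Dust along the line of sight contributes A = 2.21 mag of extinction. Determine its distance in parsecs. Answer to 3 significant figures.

d ≈ 86.3 pc

m − M = 5 log₁₀(d/10 pc) + A  ⇒  17.63 − (10.74) − 2.21 = 5 log₁₀(d/10)
4.680 = 5 log₁₀(d/10)
log₁₀ d = (m − M − A)/5 + 1 = 1.9360
d = 10^1.9360 = 86.30 pc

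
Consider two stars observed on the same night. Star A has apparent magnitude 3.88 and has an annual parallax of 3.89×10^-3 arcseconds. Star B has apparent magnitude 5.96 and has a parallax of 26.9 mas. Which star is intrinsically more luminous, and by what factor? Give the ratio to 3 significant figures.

Star A is more luminous, by a factor of 325.

Star A: d = 1/p = 1/3.89×10^-3″ = 257.1 pc
Star A: M = m − 5 log₁₀ d + 5 = 3.88 − 5·2.4101 + 5 = -3.170
Star B: p = 26.9 mas = 0.0269″ → d = 1/p = 37.17 pc
Star B: M = m − 5 log₁₀ d + 5 = 5.96 − 5·1.5702 + 5 = 3.109
ΔM = M_A − M_B = -3.170 − (3.109) = -6.279; smaller M is more luminous → Star A.
L ratio = 10^(0.4 |ΔM|) = 10^2.512 = 324.8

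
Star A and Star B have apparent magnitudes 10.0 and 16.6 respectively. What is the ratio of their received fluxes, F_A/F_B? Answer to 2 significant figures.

F_A/F_B ≈ 440

Magnitude difference = -6.6
Flux ratio = 10^(−0.4 Δm) = 10^(−0.4 × -6.6) = 10^2.640 = 436.5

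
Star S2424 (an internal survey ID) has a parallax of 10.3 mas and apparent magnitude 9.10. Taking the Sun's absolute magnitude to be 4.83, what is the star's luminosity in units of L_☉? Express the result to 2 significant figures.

d = 1/p = 1000/10.3 mas = 97.09 pc
M = m − 5 log₁₀ d + 5 = 9.10 − 5·1.9872 + 5 = 4.164
M − M_☉ = 4.164 − 4.83 = -0.666
L/L_☉ = 10^(−0.4 × -0.666) = 1.846

L/L_☉ ≈ 1.8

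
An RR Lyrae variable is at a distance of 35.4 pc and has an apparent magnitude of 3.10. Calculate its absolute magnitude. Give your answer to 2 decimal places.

5 log₁₀(d/10 pc) = 5 log₁₀(35.40) − 5 = 2.745
M = m − 5 log₁₀(d/10) = 3.10 − 2.745 = 0.355

M ≈ 0.35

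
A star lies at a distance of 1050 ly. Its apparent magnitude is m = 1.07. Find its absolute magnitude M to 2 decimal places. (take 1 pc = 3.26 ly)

d = 1050 ly / 3.26 = 322.1 pc
5 log₁₀(d/10 pc) = 5 log₁₀(322.1) − 5 = 7.540
M = m − 5 log₁₀(d/10) = 1.07 − 7.540 = -6.470

M ≈ -6.47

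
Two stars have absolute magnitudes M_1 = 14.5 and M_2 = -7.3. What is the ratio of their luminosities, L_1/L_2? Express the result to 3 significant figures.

L_1/L_2 ≈ 1.91×10^-9

ΔM = M_1 − M_2 = 21.8
L_1/L_2 = 10^(−0.4 ΔM) = 10^-8.720 = 1.905×10^-9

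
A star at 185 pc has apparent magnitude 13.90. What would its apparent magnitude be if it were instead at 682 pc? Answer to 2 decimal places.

Flux ∝ 1/d², so Δm = 5 log₁₀(d₂/d₁) = 5 log₁₀(682/185) = 2.833
m₂ = m₁ + Δm = 13.90 + (2.833) = 16.733

m ≈ 16.73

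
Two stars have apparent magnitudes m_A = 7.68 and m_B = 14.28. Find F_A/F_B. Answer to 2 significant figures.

F_A/F_B ≈ 440

Magnitude difference = -6.60
Flux ratio = 10^(−0.4 Δm) = 10^(−0.4 × -6.60) = 10^2.640 = 436.5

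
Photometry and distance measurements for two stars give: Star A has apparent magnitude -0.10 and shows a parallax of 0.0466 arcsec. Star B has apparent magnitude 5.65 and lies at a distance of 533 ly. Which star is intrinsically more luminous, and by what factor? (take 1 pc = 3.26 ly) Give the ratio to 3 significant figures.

Star A: d = 1/p = 1/0.0466″ = 21.46 pc
Star A: M = m − 5 log₁₀ d + 5 = -0.10 − 5·1.3316 + 5 = -1.758
Star B: d = 533 ly / 3.26 = 163.5 pc
Star B: M = m − 5 log₁₀ d + 5 = 5.65 − 5·2.2135 + 5 = -0.418
ΔM = M_A − M_B = -1.758 − (-0.418) = -1.341; smaller M is more luminous → Star A.
L ratio = 10^(0.4 |ΔM|) = 10^0.536 = 3.437

Star A is more luminous, by a factor of 3.44.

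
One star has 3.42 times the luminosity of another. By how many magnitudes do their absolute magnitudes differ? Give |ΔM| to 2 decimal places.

|ΔM| ≈ 1.34

Pogson: ΔM = −2.5 log₁₀(ratio) = −2.5 log₁₀(3.42) = −2.5 × 0.5340 = -1.335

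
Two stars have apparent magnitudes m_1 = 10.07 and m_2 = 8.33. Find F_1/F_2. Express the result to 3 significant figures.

F_1/F_2 ≈ 0.201

Magnitude difference = 1.74
Flux ratio = 10^(−0.4 Δm) = 10^(−0.4 × 1.74) = 10^-0.696 = 0.2014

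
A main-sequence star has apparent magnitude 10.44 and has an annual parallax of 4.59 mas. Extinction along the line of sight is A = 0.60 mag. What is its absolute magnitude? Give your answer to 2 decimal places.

M ≈ 3.15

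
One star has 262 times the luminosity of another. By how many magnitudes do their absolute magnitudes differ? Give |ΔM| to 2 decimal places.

|ΔM| ≈ 6.05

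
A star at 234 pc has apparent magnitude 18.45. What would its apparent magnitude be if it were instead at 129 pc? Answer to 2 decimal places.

m ≈ 17.16

Flux ∝ 1/d², so Δm = 5 log₁₀(d₂/d₁) = 5 log₁₀(129/234) = -1.293
m₂ = m₁ + Δm = 18.45 + (-1.293) = 17.157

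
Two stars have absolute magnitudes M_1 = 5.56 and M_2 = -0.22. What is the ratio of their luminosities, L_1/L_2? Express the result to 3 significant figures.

ΔM = M_1 − M_2 = 5.78
L_1/L_2 = 10^(−0.4 ΔM) = 10^-2.312 = 4.875×10^-3

L_1/L_2 ≈ 4.88×10^-3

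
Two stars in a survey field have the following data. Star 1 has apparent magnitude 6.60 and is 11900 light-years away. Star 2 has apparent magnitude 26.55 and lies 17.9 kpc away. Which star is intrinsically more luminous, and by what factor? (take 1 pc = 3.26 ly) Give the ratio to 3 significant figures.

Star 1: d = 11900 ly / 3.26 = 3650 pc
Star 1: M = m − 5 log₁₀ d + 5 = 6.60 − 5·3.5623 + 5 = -6.212
Star 2: d = 17.9 kpc = 17900 pc
Star 2: M = m − 5 log₁₀ d + 5 = 26.55 − 5·4.2529 + 5 = 10.286
ΔM = M_1 − M_2 = -6.212 − (10.286) = -16.497; smaller M is more luminous → Star 1.
L ratio = 10^(0.4 |ΔM|) = 10^6.599 = 3.971×10^6

Star 1 is more luminous, by a factor of 3.97×10^6.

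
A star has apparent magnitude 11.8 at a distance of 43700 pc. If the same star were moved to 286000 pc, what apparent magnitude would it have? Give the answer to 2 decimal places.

m ≈ 15.88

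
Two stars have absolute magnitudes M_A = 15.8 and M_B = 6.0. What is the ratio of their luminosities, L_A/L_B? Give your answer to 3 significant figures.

ΔM = M_A − M_B = 9.8
L_A/L_B = 10^(−0.4 ΔM) = 10^-3.920 = 1.202×10^-4

L_A/L_B ≈ 1.20×10^-4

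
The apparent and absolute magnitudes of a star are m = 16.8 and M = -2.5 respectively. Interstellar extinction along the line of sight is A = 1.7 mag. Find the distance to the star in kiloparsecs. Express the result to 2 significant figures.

m − M = 5 log₁₀(d/10 pc) + A  ⇒  16.8 − (-2.5) − 1.7 = 5 log₁₀(d/10)
17.600 = 5 log₁₀(d/10)
log₁₀ d = (m − M − A)/5 + 1 = 4.5200
d = 10^4.5200 = 33110 pc
= 33.11 kpc

d ≈ 33 kpc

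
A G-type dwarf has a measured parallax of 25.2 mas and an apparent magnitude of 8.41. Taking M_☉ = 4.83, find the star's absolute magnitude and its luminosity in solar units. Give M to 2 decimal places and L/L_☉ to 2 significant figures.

M ≈ 5.42; L/L_☉ ≈ 0.58

d = 1/p = 1000/25.2 mas = 39.68 pc
M = m − 5 log₁₀ d + 5 = 8.41 − 5·1.5986 + 5 = 5.417
M − M_☉ = 5.417 − 4.83 = 0.587
L/L_☉ = 10^(−0.4 × 0.587) = 0.5824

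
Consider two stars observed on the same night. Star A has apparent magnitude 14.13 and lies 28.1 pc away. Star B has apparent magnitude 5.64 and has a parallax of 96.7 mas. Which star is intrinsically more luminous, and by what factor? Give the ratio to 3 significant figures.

Star B is more luminous, by a factor of 337.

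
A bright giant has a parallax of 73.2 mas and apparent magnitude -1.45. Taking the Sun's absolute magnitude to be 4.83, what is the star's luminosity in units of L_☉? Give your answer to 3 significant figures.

d = 1/p = 1000/73.2 mas = 13.66 pc
M = m − 5 log₁₀ d + 5 = -1.45 − 5·1.1355 + 5 = -2.127
M − M_☉ = -2.127 − 4.83 = -6.957
L/L_☉ = 10^(−0.4 × -6.957) = 606.7

L/L_☉ ≈ 607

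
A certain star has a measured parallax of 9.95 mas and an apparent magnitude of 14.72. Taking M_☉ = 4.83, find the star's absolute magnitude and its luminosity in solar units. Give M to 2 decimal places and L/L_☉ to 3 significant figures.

d = 1/p = 1000/9.95 mas = 100.5 pc
M = m − 5 log₁₀ d + 5 = 14.72 − 5·2.0022 + 5 = 9.709
M − M_☉ = 9.709 − 4.83 = 4.879
L/L_☉ = 10^(−0.4 × 4.879) = 0.01118

M ≈ 9.71; L/L_☉ ≈ 0.0112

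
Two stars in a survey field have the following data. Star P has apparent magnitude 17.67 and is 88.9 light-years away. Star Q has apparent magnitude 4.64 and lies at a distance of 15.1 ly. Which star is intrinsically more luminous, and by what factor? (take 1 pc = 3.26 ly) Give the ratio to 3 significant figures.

Star P: d = 88.9 ly / 3.26 = 27.27 pc
Star P: M = m − 5 log₁₀ d + 5 = 17.67 − 5·1.4357 + 5 = 15.492
Star Q: d = 15.1 ly / 3.26 = 4.632 pc
Star Q: M = m − 5 log₁₀ d + 5 = 4.64 − 5·0.6658 + 5 = 6.311
ΔM = M_P − M_Q = 15.492 − (6.311) = 9.180; smaller M is more luminous → Star Q.
L ratio = 10^(0.4 |ΔM|) = 10^3.672 = 4701

Star Q is more luminous, by a factor of 4700.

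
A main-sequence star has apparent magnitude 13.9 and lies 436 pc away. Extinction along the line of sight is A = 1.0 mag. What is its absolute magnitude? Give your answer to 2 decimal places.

5 log₁₀(d/10 pc) = 5 log₁₀(436.0) − 5 = 8.197
M = m − 5 log₁₀(d/10) − A = 13.9 − 8.197 − 1.0 = 4.703

M ≈ 4.70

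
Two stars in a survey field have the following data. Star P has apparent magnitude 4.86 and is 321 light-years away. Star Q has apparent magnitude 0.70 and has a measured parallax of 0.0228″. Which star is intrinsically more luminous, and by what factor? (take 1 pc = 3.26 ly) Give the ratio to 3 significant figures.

Star P: d = 321 ly / 3.26 = 98.47 pc
Star P: M = m − 5 log₁₀ d + 5 = 4.86 − 5·1.9933 + 5 = -0.106
Star Q: d = 1/p = 1/0.0228″ = 43.86 pc
Star Q: M = m − 5 log₁₀ d + 5 = 0.70 − 5·1.6421 + 5 = -2.510
ΔM = M_P − M_Q = -0.106 − (-2.510) = 2.404; smaller M is more luminous → Star Q.
L ratio = 10^(0.4 |ΔM|) = 10^0.962 = 9.153

Star Q is more luminous, by a factor of 9.15.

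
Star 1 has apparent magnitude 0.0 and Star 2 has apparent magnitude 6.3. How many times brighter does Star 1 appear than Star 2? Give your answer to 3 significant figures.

Δm = 0.0 − (6.3) = -6.3
Flux ratio = 10^(−0.4 Δm) = 10^(−0.4 × -6.3) = 10^2.520 = 331.1

331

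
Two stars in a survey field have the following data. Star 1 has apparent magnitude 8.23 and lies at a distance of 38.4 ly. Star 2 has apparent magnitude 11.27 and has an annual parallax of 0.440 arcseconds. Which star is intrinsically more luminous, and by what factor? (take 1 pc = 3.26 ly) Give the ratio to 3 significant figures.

Star 1 is more luminous, by a factor of 442.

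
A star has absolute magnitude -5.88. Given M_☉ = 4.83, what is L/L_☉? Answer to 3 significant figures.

M − M_☉ = -5.88 − 4.83 = -10.710
L/L_☉ = 10^(−0.4 (M − M_☉)) = 10^4.284 = 19230

L/L_☉ ≈ 19200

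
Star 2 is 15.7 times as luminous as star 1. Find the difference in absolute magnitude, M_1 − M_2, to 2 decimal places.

M_1 − M_2 ≈ 2.99

Pogson: ΔM = −2.5 log₁₀(ratio) = −2.5 log₁₀(15.7) = −2.5 × 1.1959 = -2.990
Star 2 is brighter so has the smaller magnitude: M_1 − M_2 is positive.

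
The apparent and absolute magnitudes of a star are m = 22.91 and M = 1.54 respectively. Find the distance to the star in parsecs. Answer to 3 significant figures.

μ = m − M = 21.370
m − M = 5 log₁₀ d − 5
log₁₀ d = (m − M)/5 + 1 = 5.2740
d = 10^5.2740 = 187900 pc

d ≈ 188000 pc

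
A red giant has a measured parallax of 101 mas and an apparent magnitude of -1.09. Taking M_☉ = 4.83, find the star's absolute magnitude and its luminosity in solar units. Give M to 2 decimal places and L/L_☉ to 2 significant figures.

M ≈ -1.07; L/L_☉ ≈ 230

d = 1/p = 1000/101 mas = 9.901 pc
M = m − 5 log₁₀ d + 5 = -1.09 − 5·0.9957 + 5 = -1.068
M − M_☉ = -1.068 − 4.83 = -5.898
L/L_☉ = 10^(−0.4 × -5.898) = 228.7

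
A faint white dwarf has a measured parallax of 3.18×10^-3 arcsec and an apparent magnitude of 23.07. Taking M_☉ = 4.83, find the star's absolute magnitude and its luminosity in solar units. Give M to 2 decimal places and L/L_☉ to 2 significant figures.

d = 1/p = 1/3.18×10^-3″ = 314.5 pc
M = m − 5 log₁₀ d + 5 = 23.07 − 5·2.4976 + 5 = 15.582
M − M_☉ = 15.582 − 4.83 = 10.752
L/L_☉ = 10^(−0.4 × 10.752) = 5.002×10^-5

M ≈ 15.58; L/L_☉ ≈ 5.0×10^-5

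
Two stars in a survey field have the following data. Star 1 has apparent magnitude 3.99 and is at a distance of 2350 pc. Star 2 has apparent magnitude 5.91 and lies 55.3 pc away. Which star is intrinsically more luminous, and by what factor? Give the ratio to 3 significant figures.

Star 1 is more luminous, by a factor of 10600.

Star 1: M = m − 5 log₁₀ d + 5 = 3.99 − 5·3.3711 + 5 = -7.865
Star 2: M = m − 5 log₁₀ d + 5 = 5.91 − 5·1.7427 + 5 = 2.196
ΔM = M_1 − M_2 = -7.865 − (2.196) = -10.062; smaller M is more luminous → Star 1.
L ratio = 10^(0.4 |ΔM|) = 10^4.025 = 10580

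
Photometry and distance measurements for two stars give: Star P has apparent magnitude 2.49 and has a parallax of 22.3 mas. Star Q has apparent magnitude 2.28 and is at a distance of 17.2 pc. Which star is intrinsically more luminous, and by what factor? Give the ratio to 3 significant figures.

Star P is more luminous, by a factor of 5.60.

Star P: p = 22.3 mas = 0.0223″ → d = 1/p = 44.84 pc
Star P: M = m − 5 log₁₀ d + 5 = 2.49 − 5·1.6517 + 5 = -0.768
Star Q: M = m − 5 log₁₀ d + 5 = 2.28 − 5·1.2355 + 5 = 1.102
ΔM = M_P − M_Q = -0.768 − (1.102) = -1.871; smaller M is more luminous → Star P.
L ratio = 10^(0.4 |ΔM|) = 10^0.748 = 5.602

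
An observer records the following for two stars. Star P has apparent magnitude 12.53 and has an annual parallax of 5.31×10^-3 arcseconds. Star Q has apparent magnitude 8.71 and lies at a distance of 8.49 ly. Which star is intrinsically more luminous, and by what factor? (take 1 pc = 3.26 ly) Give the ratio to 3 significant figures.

Star P: d = 1/p = 1/5.31×10^-3″ = 188.3 pc
Star P: M = m − 5 log₁₀ d + 5 = 12.53 − 5·2.2749 + 5 = 6.155
Star Q: d = 8.49 ly / 3.26 = 2.604 pc
Star Q: M = m − 5 log₁₀ d + 5 = 8.71 − 5·0.4157 + 5 = 11.632
ΔM = M_P − M_Q = 6.155 − (11.632) = -5.476; smaller M is more luminous → Star P.
L ratio = 10^(0.4 |ΔM|) = 10^2.190 = 155.0

Star P is more luminous, by a factor of 155.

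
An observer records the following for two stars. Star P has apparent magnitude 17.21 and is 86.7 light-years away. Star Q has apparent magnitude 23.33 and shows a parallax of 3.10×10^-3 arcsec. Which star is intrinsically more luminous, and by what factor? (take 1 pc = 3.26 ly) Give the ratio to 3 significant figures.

Star P is more luminous, by a factor of 1.91.

Star P: d = 86.7 ly / 3.26 = 26.60 pc
Star P: M = m − 5 log₁₀ d + 5 = 17.21 − 5·1.4248 + 5 = 15.086
Star Q: d = 1/p = 1/3.10×10^-3″ = 322.6 pc
Star Q: M = m − 5 log₁₀ d + 5 = 23.33 − 5·2.5086 + 5 = 15.787
ΔM = M_P − M_Q = 15.086 − (15.787) = -0.701; smaller M is more luminous → Star P.
L ratio = 10^(0.4 |ΔM|) = 10^0.280 = 1.907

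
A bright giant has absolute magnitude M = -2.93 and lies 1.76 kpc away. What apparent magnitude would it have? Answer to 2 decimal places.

d = 1.76 kpc = 1760 pc
m = M + 5 log₁₀ d − 5 = -2.93 + 5·3.2455 − 5 = 8.298

m ≈ 8.30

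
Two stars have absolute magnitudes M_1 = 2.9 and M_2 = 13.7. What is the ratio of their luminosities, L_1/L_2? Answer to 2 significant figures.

ΔM = M_1 − M_2 = -10.8
L_1/L_2 = 10^(−0.4 ΔM) = 10^4.320 = 20890

L_1/L_2 ≈ 21000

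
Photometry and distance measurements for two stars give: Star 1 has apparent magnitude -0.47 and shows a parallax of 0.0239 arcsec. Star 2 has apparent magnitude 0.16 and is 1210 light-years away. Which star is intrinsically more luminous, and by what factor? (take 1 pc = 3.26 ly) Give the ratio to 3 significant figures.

Star 2 is more luminous, by a factor of 44.0.

Star 1: d = 1/p = 1/0.0239″ = 41.84 pc
Star 1: M = m − 5 log₁₀ d + 5 = -0.47 − 5·1.6216 + 5 = -3.578
Star 2: d = 1210 ly / 3.26 = 371.2 pc
Star 2: M = m − 5 log₁₀ d + 5 = 0.16 − 5·2.5696 + 5 = -7.688
ΔM = M_1 − M_2 = -3.578 − (-7.688) = 4.110; smaller M is more luminous → Star 2.
L ratio = 10^(0.4 |ΔM|) = 10^1.644 = 44.05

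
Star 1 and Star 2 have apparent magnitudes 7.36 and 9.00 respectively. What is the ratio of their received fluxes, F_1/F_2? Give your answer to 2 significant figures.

F_1/F_2 ≈ 4.5

Magnitude difference = -1.64
Flux ratio = 10^(−0.4 Δm) = 10^(−0.4 × -1.64) = 10^0.656 = 4.529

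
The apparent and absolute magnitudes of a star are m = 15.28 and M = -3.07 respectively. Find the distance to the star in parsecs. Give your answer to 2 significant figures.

d ≈ 47000 pc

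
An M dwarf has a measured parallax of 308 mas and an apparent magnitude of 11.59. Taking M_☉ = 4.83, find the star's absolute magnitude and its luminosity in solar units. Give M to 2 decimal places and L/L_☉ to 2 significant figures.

d = 1/p = 1000/308 mas = 3.247 pc
M = m − 5 log₁₀ d + 5 = 11.59 − 5·0.5114 + 5 = 14.033
M − M_☉ = 14.033 − 4.83 = 9.203
L/L_☉ = 10^(−0.4 × 9.203) = 2.084×10^-4

M ≈ 14.03; L/L_☉ ≈ 2.1×10^-4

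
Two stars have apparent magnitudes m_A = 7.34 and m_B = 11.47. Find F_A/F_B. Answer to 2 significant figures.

Δm = 7.34 − (11.47) = -4.13
Flux ratio = 10^(−0.4 Δm) = 10^(−0.4 × -4.13) = 10^1.652 = 44.87

F_A/F_B ≈ 45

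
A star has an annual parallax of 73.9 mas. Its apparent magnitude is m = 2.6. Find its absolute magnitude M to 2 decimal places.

M ≈ 1.94

p = 73.9 mas = 0.0739″ → d = 1/p = 13.53 pc
5 log₁₀(d/10 pc) = 5 log₁₀(13.53) − 5 = 0.657
M = m − 5 log₁₀(d/10) = 2.6 − 0.657 = 1.943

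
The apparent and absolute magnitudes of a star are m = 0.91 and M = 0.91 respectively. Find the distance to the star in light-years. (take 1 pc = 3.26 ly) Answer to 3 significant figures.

Distance modulus: m − M = 0.91 − (0.91) = 0.000
m − M = 5 log₁₀ d − 5
log₁₀ d = (m − M)/5 + 1 = 1.0000
d = 10^1.0000 = 10.00 pc
= 32.60 ly

d ≈ 32.6 ly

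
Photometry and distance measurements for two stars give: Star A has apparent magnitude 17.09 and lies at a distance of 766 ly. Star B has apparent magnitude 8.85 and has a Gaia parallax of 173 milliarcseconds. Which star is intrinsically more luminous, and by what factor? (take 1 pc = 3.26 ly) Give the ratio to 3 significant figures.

Star B is more luminous, by a factor of 1.20.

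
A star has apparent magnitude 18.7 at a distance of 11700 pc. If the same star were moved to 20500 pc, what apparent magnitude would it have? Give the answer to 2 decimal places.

m ≈ 19.92

Flux ∝ 1/d², so Δm = 5 log₁₀(d₂/d₁) = 5 log₁₀(20500/11700) = 1.218
m₂ = m₁ + Δm = 18.7 + (1.218) = 19.918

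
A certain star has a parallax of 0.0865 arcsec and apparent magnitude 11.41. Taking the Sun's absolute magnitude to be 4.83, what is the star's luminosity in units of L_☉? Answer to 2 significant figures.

d = 1/p = 1/0.0865″ = 11.56 pc
M = m − 5 log₁₀ d + 5 = 11.41 − 5·1.0630 + 5 = 11.095
M − M_☉ = 11.095 − 4.83 = 6.265
L/L_☉ = 10^(−0.4 × 6.265) = 3.119×10^-3

L/L_☉ ≈ 3.1×10^-3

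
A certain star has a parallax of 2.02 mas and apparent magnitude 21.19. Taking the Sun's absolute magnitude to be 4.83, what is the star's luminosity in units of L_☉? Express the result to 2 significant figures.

d = 1/p = 1000/2.02 mas = 495.0 pc
M = m − 5 log₁₀ d + 5 = 21.19 − 5·2.6946 + 5 = 12.717
M − M_☉ = 12.717 − 4.83 = 7.887
L/L_☉ = 10^(−0.4 × 7.887) = 7.003×10^-4

L/L_☉ ≈ 7.0×10^-4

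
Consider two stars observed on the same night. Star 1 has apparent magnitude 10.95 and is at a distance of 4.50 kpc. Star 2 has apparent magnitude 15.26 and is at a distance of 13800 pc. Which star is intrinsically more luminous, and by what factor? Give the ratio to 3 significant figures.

Star 1: d = 4.50 kpc = 4500 pc
Star 1: M = m − 5 log₁₀ d + 5 = 10.95 − 5·3.6532 + 5 = -2.316
Star 2: M = m − 5 log₁₀ d + 5 = 15.26 − 5·4.1399 + 5 = -0.439
ΔM = M_1 − M_2 = -2.316 − (-0.439) = -1.877; smaller M is more luminous → Star 1.
L ratio = 10^(0.4 |ΔM|) = 10^0.751 = 5.632

Star 1 is more luminous, by a factor of 5.63.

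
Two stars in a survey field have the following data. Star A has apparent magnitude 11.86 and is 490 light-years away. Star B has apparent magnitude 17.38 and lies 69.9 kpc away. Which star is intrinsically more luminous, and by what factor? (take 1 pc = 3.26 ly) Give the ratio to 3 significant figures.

Star A: d = 490 ly / 3.26 = 150.3 pc
Star A: M = m − 5 log₁₀ d + 5 = 11.86 − 5·2.1770 + 5 = 5.975
Star B: d = 69.9 kpc = 69900 pc
Star B: M = m − 5 log₁₀ d + 5 = 17.38 − 5·4.8445 + 5 = -1.842
ΔM = M_A − M_B = 5.975 − (-1.842) = 7.817; smaller M is more luminous → Star B.
L ratio = 10^(0.4 |ΔM|) = 10^3.127 = 1340

Star B is more luminous, by a factor of 1340.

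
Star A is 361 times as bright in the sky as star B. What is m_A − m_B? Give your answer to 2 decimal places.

Pogson: Δm = −2.5 log₁₀(ratio) = −2.5 log₁₀(361) = −2.5 × 2.5575 = -6.394
Star A is brighter, so it has the smaller magnitude: the difference is negative.

m_A − m_B ≈ -6.39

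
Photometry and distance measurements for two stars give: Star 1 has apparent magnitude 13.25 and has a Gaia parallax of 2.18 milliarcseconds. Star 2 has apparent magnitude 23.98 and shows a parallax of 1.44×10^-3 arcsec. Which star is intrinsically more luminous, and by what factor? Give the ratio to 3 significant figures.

Star 1 is more luminous, by a factor of 8550.

Star 1: p = 2.18 mas = 2.18×10^-3″ → d = 1/p = 458.7 pc
Star 1: M = m − 5 log₁₀ d + 5 = 13.25 − 5·2.6615 + 5 = 4.942
Star 2: d = 1/p = 1/1.44×10^-3″ = 694.4 pc
Star 2: M = m − 5 log₁₀ d + 5 = 23.98 − 5·2.8416 + 5 = 14.772
ΔM = M_1 − M_2 = 4.942 − (14.772) = -9.830; smaller M is more luminous → Star 1.
L ratio = 10^(0.4 |ΔM|) = 10^3.932 = 8547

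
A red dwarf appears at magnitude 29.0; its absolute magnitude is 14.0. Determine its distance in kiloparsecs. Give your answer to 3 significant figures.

d ≈ 10.0 kpc

Distance modulus: m − M = 29.0 − (14.0) = 15.000
m − M = 5 log₁₀ d − 5
log₁₀ d = (m − M)/5 + 1 = 4.0000
d = 10^4.0000 = 10000 pc
= 10.00 kpc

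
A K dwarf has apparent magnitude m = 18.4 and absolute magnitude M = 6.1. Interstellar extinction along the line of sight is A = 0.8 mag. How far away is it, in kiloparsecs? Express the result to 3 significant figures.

d ≈ 2.00 kpc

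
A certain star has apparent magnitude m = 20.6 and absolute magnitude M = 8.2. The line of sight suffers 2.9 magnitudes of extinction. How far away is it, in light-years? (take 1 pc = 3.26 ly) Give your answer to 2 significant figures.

d ≈ 2600 ly

m − M = 5 log₁₀(d/10 pc) + A  ⇒  20.6 − (8.2) − 2.9 = 5 log₁₀(d/10)
9.500 = 5 log₁₀(d/10)
log₁₀ d = (m − M − A)/5 + 1 = 2.9000
d = 10^2.9000 = 794.3 pc
= 2590 ly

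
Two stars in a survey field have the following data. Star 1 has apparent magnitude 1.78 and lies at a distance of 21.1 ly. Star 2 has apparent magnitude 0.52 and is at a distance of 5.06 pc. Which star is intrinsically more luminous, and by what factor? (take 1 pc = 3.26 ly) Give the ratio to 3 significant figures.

Star 1: d = 21.1 ly / 3.26 = 6.472 pc
Star 1: M = m − 5 log₁₀ d + 5 = 1.78 − 5·0.8111 + 5 = 2.725
Star 2: M = m − 5 log₁₀ d + 5 = 0.52 − 5·0.7042 + 5 = 1.999
ΔM = M_1 − M_2 = 2.725 − (1.999) = 0.725; smaller M is more luminous → Star 2.
L ratio = 10^(0.4 |ΔM|) = 10^0.290 = 1.951

Star 2 is more luminous, by a factor of 1.95.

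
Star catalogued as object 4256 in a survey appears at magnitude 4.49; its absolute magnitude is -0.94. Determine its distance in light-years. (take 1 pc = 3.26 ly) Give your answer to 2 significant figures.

μ = m − M = 5.430
m − M = 5 log₁₀ d − 5
log₁₀ d = (m − M)/5 + 1 = 2.0860
d = 10^2.0860 = 121.9 pc
= 397.4 ly

d ≈ 400 ly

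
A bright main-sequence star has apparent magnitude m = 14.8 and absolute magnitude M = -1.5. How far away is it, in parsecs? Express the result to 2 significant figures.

Distance modulus: m − M = 14.8 − (-1.5) = 16.300
m − M = 5 log₁₀ d − 5
log₁₀ d = (m − M)/5 + 1 = 4.2600
d = 10^4.2600 = 18200 pc

d ≈ 18000 pc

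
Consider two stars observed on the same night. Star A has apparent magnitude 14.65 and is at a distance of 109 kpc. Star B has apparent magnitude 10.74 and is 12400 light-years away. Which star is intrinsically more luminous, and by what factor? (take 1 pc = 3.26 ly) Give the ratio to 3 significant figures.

Star A: d = 109 kpc = 109000 pc
Star A: M = m − 5 log₁₀ d + 5 = 14.65 − 5·5.0374 + 5 = -5.537
Star B: d = 12400 ly / 3.26 = 3804 pc
Star B: M = m − 5 log₁₀ d + 5 = 10.74 − 5·3.5802 + 5 = -2.161
ΔM = M_A − M_B = -5.537 − (-2.161) = -3.376; smaller M is more luminous → Star A.
L ratio = 10^(0.4 |ΔM|) = 10^1.350 = 22.41

Star A is more luminous, by a factor of 22.4.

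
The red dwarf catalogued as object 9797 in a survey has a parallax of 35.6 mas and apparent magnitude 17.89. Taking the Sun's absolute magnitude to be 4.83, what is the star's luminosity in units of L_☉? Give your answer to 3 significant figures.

d = 1/p = 1000/35.6 mas = 28.09 pc
M = m − 5 log₁₀ d + 5 = 17.89 − 5·1.4486 + 5 = 15.647
M − M_☉ = 15.647 − 4.83 = 10.817
L/L_☉ = 10^(−0.4 × 10.817) = 4.711×10^-5

L/L_☉ ≈ 4.71×10^-5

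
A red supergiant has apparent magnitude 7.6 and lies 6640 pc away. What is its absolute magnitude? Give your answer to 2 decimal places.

5 log₁₀(d/10 pc) = 5 log₁₀(6640) − 5 = 14.111
M = m − 5 log₁₀(d/10) = 7.6 − 14.111 = -6.511

M ≈ -6.51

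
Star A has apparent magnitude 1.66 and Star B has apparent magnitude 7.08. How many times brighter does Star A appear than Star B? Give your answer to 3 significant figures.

147

Δm = 1.66 − (7.08) = -5.42
Flux ratio = 10^(−0.4 Δm) = 10^(−0.4 × -5.42) = 10^2.168 = 147.2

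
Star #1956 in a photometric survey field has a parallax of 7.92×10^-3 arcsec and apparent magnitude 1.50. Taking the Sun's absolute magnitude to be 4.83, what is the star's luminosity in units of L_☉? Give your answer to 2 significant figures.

d = 1/p = 1/7.92×10^-3″ = 126.3 pc
M = m − 5 log₁₀ d + 5 = 1.50 − 5·2.1013 + 5 = -4.006
M − M_☉ = -4.006 − 4.83 = -8.836
L/L_☉ = 10^(−0.4 × -8.836) = 3424

L/L_☉ ≈ 3400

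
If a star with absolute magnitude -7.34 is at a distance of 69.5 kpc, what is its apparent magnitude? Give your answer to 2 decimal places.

d = 69.5 kpc = 69500 pc
m = M + 5 log₁₀ d − 5 = -7.34 + 5·4.8420 − 5 = 11.870

m ≈ 11.87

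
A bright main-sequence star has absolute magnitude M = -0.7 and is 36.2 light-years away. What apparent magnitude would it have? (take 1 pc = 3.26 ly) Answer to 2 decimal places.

d = 36.2 ly / 3.26 = 11.10 pc
m = M + 5 log₁₀ d − 5 = -0.7 + 5·1.0455 − 5 = -0.473

m ≈ -0.47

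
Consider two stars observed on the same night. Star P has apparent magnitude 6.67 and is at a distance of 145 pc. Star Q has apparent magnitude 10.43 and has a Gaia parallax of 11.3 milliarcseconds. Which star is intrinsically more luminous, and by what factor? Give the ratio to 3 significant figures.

Star P is more luminous, by a factor of 85.7.

Star P: M = m − 5 log₁₀ d + 5 = 6.67 − 5·2.1614 + 5 = 0.863
Star Q: p = 11.3 mas = 0.0113″ → d = 1/p = 88.50 pc
Star Q: M = m − 5 log₁₀ d + 5 = 10.43 − 5·1.9469 + 5 = 5.695
ΔM = M_P − M_Q = 0.863 − (5.695) = -4.832; smaller M is more luminous → Star P.
L ratio = 10^(0.4 |ΔM|) = 10^1.933 = 85.68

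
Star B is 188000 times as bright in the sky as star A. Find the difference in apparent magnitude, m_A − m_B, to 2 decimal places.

m_A − m_B ≈ 13.19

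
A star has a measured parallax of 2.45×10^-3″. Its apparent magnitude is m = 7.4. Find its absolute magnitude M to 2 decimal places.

d = 1/p = 1/2.45×10^-3″ = 408.2 pc
5 log₁₀(d/10 pc) = 5 log₁₀(408.2) − 5 = 8.054
M = m − 5 log₁₀(d/10) = 7.4 − 8.054 = -0.654

M ≈ -0.65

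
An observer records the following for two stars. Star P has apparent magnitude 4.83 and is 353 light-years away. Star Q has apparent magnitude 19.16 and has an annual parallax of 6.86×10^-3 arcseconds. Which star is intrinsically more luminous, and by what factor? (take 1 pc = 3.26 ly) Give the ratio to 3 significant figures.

Star P: d = 353 ly / 3.26 = 108.3 pc
Star P: M = m − 5 log₁₀ d + 5 = 4.83 − 5·2.0346 + 5 = -0.343
Star Q: d = 1/p = 1/6.86×10^-3″ = 145.8 pc
Star Q: M = m − 5 log₁₀ d + 5 = 19.16 − 5·2.1637 + 5 = 13.342
ΔM = M_P − M_Q = -0.343 − (13.342) = -13.684; smaller M is more luminous → Star P.
L ratio = 10^(0.4 |ΔM|) = 10^5.474 = 297700

Star P is more luminous, by a factor of 298000.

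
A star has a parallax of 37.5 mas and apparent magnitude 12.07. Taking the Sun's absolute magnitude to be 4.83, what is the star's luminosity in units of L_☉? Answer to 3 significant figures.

d = 1/p = 1000/37.5 mas = 26.67 pc
M = m − 5 log₁₀ d + 5 = 12.07 − 5·1.4260 + 5 = 9.940
M − M_☉ = 9.940 − 4.83 = 5.110
L/L_☉ = 10^(−0.4 × 5.110) = 9.035×10^-3

L/L_☉ ≈ 9.04×10^-3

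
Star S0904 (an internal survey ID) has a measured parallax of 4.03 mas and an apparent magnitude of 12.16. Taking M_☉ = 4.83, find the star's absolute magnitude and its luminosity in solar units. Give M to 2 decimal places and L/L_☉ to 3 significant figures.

d = 1/p = 1000/4.03 mas = 248.1 pc
M = m − 5 log₁₀ d + 5 = 12.16 − 5·2.3947 + 5 = 5.187
M − M_☉ = 5.187 − 4.83 = 0.357
L/L_☉ = 10^(−0.4 × 0.357) = 0.7201

M ≈ 5.19; L/L_☉ ≈ 0.720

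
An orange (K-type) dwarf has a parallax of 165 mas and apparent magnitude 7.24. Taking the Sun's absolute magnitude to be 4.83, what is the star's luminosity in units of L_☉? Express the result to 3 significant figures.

L/L_☉ ≈ 0.0399

d = 1/p = 1000/165 mas = 6.061 pc
M = m − 5 log₁₀ d + 5 = 7.24 − 5·0.7825 + 5 = 8.327
M − M_☉ = 8.327 − 4.83 = 3.497
L/L_☉ = 10^(−0.4 × 3.497) = 0.03991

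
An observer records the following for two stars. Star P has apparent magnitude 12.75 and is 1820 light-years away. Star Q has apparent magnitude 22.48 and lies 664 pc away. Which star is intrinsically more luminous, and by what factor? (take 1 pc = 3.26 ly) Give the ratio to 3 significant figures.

Star P is more luminous, by a factor of 5510.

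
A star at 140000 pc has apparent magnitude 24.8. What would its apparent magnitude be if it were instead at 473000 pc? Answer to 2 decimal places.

m ≈ 27.44

Flux ∝ 1/d², so Δm = 5 log₁₀(d₂/d₁) = 5 log₁₀(473000/140000) = 2.644
m₂ = m₁ + Δm = 24.8 + (2.644) = 27.444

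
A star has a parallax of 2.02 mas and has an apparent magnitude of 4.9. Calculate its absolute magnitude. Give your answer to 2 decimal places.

M ≈ -3.57

p = 2.02 mas = 2.02×10^-3″ → d = 1/p = 495.0 pc
5 log₁₀(d/10 pc) = 5 log₁₀(495.0) − 5 = 8.473
M = m − 5 log₁₀(d/10) = 4.9 − 8.473 = -3.573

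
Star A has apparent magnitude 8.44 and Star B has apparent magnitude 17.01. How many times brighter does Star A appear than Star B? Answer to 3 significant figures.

2680

Δm = 8.44 − (17.01) = -8.57
Flux ratio = 10^(−0.4 Δm) = 10^(−0.4 × -8.57) = 10^3.428 = 2679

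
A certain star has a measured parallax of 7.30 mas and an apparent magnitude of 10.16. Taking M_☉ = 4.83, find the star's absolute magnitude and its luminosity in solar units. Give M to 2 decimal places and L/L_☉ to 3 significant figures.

M ≈ 4.48; L/L_☉ ≈ 1.38

d = 1/p = 1000/7.30 mas = 137.0 pc
M = m − 5 log₁₀ d + 5 = 10.16 − 5·2.1367 + 5 = 4.477
M − M_☉ = 4.477 − 4.83 = -0.353
L/L_☉ = 10^(−0.4 × -0.353) = 1.385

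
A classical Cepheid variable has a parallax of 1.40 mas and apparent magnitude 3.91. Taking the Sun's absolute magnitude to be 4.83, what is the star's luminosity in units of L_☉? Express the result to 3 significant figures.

L/L_☉ ≈ 11900

d = 1/p = 1000/1.40 mas = 714.3 pc
M = m − 5 log₁₀ d + 5 = 3.91 − 5·2.8539 + 5 = -5.359
M − M_☉ = -5.359 − 4.83 = -10.189
L/L_☉ = 10^(−0.4 × -10.189) = 11910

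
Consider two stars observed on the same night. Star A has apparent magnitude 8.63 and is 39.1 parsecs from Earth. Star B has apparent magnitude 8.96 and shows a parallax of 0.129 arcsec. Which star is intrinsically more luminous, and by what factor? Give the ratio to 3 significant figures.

Star A: M = m − 5 log₁₀ d + 5 = 8.63 − 5·1.5922 + 5 = 5.669
Star B: d = 1/p = 1/0.129″ = 7.752 pc
Star B: M = m − 5 log₁₀ d + 5 = 8.96 − 5·0.8894 + 5 = 9.513
ΔM = M_A − M_B = 5.669 − (9.513) = -3.844; smaller M is more luminous → Star A.
L ratio = 10^(0.4 |ΔM|) = 10^1.538 = 34.48

Star A is more luminous, by a factor of 34.5.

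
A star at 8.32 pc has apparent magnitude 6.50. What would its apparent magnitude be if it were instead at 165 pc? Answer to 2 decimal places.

m ≈ 12.99

Flux ∝ 1/d², so Δm = 5 log₁₀(d₂/d₁) = 5 log₁₀(165/8.32) = 6.487
m₂ = m₁ + Δm = 6.50 + (6.487) = 12.987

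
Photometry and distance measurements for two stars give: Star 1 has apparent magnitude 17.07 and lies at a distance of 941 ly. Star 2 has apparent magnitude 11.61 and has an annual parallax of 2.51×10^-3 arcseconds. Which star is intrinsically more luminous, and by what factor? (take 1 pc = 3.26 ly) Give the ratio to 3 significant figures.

Star 1: d = 941 ly / 3.26 = 288.7 pc
Star 1: M = m − 5 log₁₀ d + 5 = 17.07 − 5·2.4604 + 5 = 9.768
Star 2: d = 1/p = 1/2.51×10^-3″ = 398.4 pc
Star 2: M = m − 5 log₁₀ d + 5 = 11.61 − 5·2.6003 + 5 = 3.608
ΔM = M_1 − M_2 = 9.768 − (3.608) = 6.160; smaller M is more luminous → Star 2.
L ratio = 10^(0.4 |ΔM|) = 10^2.464 = 291.0

Star 2 is more luminous, by a factor of 291.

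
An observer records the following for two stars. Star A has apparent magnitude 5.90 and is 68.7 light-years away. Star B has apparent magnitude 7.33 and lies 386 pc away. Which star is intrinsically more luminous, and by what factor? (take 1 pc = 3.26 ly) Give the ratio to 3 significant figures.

Star A: d = 68.7 ly / 3.26 = 21.07 pc
Star A: M = m − 5 log₁₀ d + 5 = 5.90 − 5·1.3237 + 5 = 4.281
Star B: M = m − 5 log₁₀ d + 5 = 7.33 − 5·2.5866 + 5 = -0.603
ΔM = M_A − M_B = 4.281 − (-0.603) = 4.884; smaller M is more luminous → Star B.
L ratio = 10^(0.4 |ΔM|) = 10^1.954 = 89.89

Star B is more luminous, by a factor of 89.9.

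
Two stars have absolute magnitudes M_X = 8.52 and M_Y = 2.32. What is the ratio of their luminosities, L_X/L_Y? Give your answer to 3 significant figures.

L_X/L_Y ≈ 3.31×10^-3

ΔM = M_X − M_Y = 6.20
L_X/L_Y = 10^(−0.4 ΔM) = 10^-2.480 = 3.311×10^-3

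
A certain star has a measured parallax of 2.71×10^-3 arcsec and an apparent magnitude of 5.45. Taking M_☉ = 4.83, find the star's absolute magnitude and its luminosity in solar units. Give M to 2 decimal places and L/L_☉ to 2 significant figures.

d = 1/p = 1/2.71×10^-3″ = 369.0 pc
M = m − 5 log₁₀ d + 5 = 5.45 − 5·2.5670 + 5 = -2.385
M − M_☉ = -2.385 − 4.83 = -7.215
L/L_☉ = 10^(−0.4 × -7.215) = 769.2

M ≈ -2.39; L/L_☉ ≈ 770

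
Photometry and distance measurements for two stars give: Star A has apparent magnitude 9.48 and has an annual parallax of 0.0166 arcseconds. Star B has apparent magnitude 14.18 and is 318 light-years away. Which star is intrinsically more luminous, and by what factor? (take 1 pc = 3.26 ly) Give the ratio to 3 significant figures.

Star A is more luminous, by a factor of 28.9.

Star A: d = 1/p = 1/0.0166″ = 60.24 pc
Star A: M = m − 5 log₁₀ d + 5 = 9.48 − 5·1.7799 + 5 = 5.581
Star B: d = 318 ly / 3.26 = 97.55 pc
Star B: M = m − 5 log₁₀ d + 5 = 14.18 − 5·1.9892 + 5 = 9.234
ΔM = M_A − M_B = 5.581 − (9.234) = -3.653; smaller M is more luminous → Star A.
L ratio = 10^(0.4 |ΔM|) = 10^1.461 = 28.93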